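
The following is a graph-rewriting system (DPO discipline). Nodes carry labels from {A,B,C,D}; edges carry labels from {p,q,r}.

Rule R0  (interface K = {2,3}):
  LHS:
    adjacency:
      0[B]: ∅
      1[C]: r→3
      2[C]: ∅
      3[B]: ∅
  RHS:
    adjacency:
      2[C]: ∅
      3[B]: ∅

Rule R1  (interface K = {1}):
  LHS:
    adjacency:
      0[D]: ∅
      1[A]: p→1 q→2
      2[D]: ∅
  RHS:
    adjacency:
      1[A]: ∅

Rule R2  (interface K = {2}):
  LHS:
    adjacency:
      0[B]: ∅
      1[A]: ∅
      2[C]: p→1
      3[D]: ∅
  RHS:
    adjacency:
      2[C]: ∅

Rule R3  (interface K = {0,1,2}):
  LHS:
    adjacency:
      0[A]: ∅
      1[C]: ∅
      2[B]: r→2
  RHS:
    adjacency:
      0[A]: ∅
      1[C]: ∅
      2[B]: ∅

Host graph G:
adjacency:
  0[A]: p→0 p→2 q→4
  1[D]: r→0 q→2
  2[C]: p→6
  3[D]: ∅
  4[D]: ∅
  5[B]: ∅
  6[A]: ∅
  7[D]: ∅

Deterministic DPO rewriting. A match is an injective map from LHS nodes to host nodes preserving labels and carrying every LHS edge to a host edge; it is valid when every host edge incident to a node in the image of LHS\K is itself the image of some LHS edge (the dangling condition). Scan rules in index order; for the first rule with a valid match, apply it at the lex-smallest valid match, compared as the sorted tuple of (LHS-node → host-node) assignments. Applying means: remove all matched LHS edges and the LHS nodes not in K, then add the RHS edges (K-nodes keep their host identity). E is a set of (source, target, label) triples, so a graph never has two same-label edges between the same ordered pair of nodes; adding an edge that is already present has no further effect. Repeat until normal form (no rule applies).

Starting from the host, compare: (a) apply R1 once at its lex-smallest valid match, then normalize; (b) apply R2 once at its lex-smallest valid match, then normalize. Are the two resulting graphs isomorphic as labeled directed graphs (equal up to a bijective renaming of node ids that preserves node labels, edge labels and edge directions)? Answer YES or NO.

Answer: YES

Steps:
branch R1-first: apply at {0↦3, 1↦0, 2↦4} → |E|=4, then 1 more step(s) → NF |V|=3 |E|=3 V={0:A, 1:D, 2:C} E=0-p->2 1-r->0 1-q->2
branch R2-first: apply at {0↦5, 1↦6, 2↦2, 3↦3} → |E|=5, then 1 more step(s) → NF |V|=3 |E|=3 V={0:A, 1:D, 2:C} E=0-p->2 1-r->0 1-q->2
graphs isomorphic (equal up to label-preserving node renaming)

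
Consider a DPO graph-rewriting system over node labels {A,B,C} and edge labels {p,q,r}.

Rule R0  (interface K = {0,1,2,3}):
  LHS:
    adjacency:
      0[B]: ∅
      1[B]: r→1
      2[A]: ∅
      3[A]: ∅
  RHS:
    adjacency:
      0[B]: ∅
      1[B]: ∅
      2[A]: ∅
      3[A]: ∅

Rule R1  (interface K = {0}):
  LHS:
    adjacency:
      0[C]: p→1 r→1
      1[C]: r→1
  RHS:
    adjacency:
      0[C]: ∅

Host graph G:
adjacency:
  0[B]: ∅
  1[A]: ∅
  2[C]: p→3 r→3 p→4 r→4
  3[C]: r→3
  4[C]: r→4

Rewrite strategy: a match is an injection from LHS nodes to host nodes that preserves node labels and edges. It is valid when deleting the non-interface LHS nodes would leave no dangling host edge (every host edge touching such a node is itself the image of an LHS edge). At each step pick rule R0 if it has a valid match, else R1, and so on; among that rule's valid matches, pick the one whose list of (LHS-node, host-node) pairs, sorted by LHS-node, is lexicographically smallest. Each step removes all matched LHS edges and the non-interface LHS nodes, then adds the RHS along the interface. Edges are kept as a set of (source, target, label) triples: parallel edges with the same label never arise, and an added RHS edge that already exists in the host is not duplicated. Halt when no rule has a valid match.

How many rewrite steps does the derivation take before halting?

Answer: 2

Steps:
start.  V:5 E:6  edges: 2-p->3 2-r->3 2-p->4 2-r->4 3-r->3 4-r->4
1. fire R1 via {0↦2, 1↦3}  →  V:4 E:3  edges: 2-p->4 2-r->4 4-r->4
2. fire R1 via {0↦2, 1↦4}  →  V:3 E:0  edges: ∅
normal form: no rule applies after step 2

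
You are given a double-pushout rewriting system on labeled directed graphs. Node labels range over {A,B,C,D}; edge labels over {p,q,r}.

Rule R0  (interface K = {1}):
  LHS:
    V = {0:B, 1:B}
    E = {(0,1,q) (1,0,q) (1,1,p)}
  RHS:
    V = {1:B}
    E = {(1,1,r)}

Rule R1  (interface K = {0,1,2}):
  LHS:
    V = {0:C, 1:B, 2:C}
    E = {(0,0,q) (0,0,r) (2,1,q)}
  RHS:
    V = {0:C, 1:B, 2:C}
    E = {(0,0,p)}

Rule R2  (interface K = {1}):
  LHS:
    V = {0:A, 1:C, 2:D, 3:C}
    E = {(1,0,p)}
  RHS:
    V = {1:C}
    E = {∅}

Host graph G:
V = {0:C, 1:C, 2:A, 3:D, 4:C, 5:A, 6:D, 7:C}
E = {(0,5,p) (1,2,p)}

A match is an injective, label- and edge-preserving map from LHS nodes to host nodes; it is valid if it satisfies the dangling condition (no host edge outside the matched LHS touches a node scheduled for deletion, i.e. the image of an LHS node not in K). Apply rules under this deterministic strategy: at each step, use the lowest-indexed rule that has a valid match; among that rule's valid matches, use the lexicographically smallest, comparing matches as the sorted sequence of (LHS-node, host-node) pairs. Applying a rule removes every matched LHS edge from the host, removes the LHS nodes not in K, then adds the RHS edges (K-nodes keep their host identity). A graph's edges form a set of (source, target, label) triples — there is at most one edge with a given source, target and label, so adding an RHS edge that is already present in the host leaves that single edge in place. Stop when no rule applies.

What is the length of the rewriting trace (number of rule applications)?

start.  V:8 E:2  edges: 0-p->5 1-p->2
1. fire R2 via {0↦2, 1↦1, 2↦3, 3↦4}  →  V:5 E:1  edges: 0-p->5
2. fire R2 via {0↦5, 1↦0, 2↦6, 3↦1}  →  V:2 E:0  edges: ∅
halt: no rule applies after step 2

Answer: 2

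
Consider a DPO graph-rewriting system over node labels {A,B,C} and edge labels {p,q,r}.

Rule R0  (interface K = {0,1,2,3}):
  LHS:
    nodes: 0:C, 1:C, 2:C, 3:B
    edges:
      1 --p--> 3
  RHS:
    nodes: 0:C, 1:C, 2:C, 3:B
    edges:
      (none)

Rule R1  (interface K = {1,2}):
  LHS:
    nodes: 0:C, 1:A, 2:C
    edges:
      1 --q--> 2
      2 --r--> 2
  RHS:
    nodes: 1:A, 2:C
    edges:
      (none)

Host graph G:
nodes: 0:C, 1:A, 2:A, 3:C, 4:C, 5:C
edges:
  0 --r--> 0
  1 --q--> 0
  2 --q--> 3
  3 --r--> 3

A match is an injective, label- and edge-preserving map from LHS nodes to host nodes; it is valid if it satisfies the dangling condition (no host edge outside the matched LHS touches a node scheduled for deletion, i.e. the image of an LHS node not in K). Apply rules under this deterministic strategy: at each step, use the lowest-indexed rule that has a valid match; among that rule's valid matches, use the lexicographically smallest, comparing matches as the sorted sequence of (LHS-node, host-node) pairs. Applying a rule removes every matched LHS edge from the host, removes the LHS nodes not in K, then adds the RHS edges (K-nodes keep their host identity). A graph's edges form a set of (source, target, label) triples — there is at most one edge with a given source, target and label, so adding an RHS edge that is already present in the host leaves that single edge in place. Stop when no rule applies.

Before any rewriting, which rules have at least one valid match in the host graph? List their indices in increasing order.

R0: no valid match — LHS pattern not found
R1: 4 valid matches — {0↦4, 1↦1, 2↦0}, {0↦4, 1↦2, 2↦3}, {0↦5, 1↦1, 2↦0} (+1 more)

Answer: [R1]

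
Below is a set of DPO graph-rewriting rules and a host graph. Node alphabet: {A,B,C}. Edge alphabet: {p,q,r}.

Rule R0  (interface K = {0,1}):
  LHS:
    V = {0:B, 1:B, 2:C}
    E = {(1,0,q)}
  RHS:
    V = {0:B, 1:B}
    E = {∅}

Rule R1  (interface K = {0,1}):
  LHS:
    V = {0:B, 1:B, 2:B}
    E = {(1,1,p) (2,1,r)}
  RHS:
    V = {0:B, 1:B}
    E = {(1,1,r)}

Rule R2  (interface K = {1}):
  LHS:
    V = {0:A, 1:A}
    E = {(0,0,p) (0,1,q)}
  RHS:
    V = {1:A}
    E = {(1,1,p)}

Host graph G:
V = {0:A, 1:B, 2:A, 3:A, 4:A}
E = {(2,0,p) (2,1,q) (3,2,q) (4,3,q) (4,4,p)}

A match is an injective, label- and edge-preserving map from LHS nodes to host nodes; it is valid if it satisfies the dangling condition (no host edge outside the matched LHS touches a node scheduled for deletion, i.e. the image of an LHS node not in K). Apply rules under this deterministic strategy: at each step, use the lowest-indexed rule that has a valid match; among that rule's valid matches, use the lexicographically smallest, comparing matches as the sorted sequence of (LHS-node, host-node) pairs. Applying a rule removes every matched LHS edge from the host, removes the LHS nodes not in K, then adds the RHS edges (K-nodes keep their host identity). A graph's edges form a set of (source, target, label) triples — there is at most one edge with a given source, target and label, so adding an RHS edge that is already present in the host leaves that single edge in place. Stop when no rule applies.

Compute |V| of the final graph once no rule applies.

[0] host  ⇒  5 nodes, 5 edges  {2-p->0 2-q->1 3-q->2 4-q->3 4-p->4}
[1] R2 @ {0↦4, 1↦3}  ⇒  4 nodes, 4 edges  {2-p->0 2-q->1 3-q->2 3-p->3}
[2] R2 @ {0↦3, 1↦2}  ⇒  3 nodes, 3 edges  {2-p->0 2-q->1 2-p->2}
normal form: no rule applies after step 2
NF nodes: {0:A, 1:B, 2:A}

Answer: 3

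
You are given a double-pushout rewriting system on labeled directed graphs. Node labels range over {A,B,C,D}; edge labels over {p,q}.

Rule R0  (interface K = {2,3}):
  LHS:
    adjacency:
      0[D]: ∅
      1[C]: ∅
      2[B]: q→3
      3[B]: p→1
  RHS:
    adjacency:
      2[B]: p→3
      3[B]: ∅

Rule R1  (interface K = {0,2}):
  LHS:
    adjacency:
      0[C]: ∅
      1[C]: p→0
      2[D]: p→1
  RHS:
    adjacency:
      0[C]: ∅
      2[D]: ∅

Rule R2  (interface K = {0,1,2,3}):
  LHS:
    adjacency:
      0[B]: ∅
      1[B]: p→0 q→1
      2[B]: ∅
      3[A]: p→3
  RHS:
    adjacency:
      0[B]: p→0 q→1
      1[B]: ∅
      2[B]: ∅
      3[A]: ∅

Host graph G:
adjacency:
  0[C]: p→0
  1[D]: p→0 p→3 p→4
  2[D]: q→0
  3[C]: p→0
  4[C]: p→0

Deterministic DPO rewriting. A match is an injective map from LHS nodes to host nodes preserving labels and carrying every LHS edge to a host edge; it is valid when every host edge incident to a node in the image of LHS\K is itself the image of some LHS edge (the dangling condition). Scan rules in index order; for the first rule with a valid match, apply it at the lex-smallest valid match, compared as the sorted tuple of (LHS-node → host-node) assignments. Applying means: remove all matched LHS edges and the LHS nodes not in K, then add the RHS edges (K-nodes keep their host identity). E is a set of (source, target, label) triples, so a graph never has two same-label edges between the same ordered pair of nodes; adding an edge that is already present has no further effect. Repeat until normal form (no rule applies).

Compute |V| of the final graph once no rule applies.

start.  V:5 E:7  edges: 0-p->0 1-p->0 1-p->3 1-p->4 2-q->0 3-p->0 4-p->0
1. fire R1 via {0↦0, 1↦3, 2↦1}  →  V:4 E:5  edges: 0-p->0 1-p->0 1-p->4 2-q->0 4-p->0
2. fire R1 via {0↦0, 1↦4, 2↦1}  →  V:3 E:3  edges: 0-p->0 1-p->0 2-q->0
final graph: no rule applies after step 2
NF nodes: {0:C, 1:D, 2:D}

Answer: 3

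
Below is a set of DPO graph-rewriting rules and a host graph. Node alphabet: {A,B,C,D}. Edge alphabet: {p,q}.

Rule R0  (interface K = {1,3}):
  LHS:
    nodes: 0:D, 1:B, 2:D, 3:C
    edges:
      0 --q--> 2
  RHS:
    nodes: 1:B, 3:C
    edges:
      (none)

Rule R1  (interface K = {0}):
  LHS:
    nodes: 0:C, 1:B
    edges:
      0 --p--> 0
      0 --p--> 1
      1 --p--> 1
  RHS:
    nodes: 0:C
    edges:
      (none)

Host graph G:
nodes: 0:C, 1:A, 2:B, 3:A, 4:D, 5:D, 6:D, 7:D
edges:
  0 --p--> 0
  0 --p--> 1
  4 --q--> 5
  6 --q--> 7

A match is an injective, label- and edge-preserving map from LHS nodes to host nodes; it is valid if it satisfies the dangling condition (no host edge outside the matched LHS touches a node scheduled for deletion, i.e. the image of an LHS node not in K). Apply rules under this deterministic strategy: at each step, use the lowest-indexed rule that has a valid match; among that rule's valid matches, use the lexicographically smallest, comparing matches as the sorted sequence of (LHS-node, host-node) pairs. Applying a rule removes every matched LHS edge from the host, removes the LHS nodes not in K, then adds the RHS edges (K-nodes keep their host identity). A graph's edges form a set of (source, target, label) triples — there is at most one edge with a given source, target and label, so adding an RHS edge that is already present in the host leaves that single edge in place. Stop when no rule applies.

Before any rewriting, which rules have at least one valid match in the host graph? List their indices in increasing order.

R0: 2 valid matches — {0↦4, 1↦2, 2↦5, 3↦0}, {0↦6, 1↦2, 2↦7, 3↦0}
R1: no valid match — LHS pattern not found

Answer: [R0]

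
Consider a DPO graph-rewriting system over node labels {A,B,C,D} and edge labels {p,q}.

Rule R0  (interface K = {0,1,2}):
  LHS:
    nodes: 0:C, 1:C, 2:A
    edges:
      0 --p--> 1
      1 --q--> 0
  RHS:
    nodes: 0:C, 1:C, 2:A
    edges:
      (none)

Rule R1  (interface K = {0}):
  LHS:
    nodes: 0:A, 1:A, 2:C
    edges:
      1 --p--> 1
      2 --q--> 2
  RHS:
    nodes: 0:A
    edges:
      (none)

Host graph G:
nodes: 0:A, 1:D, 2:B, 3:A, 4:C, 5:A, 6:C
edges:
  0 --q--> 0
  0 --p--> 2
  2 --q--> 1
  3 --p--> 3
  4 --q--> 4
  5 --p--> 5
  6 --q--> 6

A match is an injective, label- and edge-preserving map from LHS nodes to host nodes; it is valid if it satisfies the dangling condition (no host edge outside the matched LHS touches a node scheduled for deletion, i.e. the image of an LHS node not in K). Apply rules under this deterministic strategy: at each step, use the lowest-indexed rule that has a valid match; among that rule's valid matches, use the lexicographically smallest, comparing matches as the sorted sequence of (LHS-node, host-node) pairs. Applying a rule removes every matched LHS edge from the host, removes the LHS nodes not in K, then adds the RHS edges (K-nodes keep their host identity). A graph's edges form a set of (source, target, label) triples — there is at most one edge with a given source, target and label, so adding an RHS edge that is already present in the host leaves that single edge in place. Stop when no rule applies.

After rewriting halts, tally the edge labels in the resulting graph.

Answer: p:1 q:2

Steps:
initial: |V|=7 |E|=7  E = 0-q->0 0-p->2 2-q->1 3-p->3 4-q->4 5-p->5 6-q->6
step 1: apply R1 at {0↦0, 1↦3, 2↦4}  → |V|=5 |E|=5  E = 0-q->0 0-p->2 2-q->1 5-p->5 6-q->6
step 2: apply R1 at {0↦0, 1↦5, 2↦6}  → |V|=3 |E|=3  E = 0-q->0 0-p->2 2-q->1
halt: no rule applies after step 2
NF edges: [(0, 0, 'q'), (0, 2, 'p'), (2, 1, 'q')]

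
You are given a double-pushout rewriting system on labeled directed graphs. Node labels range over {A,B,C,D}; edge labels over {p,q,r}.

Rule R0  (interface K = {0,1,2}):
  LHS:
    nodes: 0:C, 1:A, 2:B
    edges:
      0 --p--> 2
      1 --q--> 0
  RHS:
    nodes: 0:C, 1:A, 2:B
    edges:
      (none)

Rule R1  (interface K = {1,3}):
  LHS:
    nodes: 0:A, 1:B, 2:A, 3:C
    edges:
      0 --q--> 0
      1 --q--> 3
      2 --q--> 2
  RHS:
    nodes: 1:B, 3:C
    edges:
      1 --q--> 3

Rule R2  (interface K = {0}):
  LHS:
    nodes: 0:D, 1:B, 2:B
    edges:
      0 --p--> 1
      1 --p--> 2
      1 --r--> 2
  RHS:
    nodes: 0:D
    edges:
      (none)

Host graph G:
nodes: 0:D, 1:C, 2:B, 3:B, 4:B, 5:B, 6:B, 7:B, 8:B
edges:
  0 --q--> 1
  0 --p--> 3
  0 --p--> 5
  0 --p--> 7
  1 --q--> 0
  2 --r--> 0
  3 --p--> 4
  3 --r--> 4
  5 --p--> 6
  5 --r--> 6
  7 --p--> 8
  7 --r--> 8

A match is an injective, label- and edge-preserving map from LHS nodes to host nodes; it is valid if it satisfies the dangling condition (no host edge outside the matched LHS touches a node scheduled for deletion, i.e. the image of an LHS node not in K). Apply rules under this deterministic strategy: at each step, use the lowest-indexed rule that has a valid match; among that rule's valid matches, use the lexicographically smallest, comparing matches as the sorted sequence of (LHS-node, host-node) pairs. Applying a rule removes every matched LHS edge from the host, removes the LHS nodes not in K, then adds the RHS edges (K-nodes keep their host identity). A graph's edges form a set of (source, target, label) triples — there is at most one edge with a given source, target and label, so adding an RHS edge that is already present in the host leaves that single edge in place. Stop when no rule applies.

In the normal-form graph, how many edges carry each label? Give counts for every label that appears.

start.  V:9 E:12  edges: 0-q->1 0-p->3 0-p->5 0-p->7 1-q->0 2-r->0 3-p->4 3-r->4 5-p->6 5-r->6 7-p->8 7-r->8
1. fire R2 via {0↦0, 1↦3, 2↦4}  →  V:7 E:9  edges: 0-q->1 0-p->5 0-p->7 1-q->0 2-r->0 5-p->6 5-r->6 7-p->8 7-r->8
2. fire R2 via {0↦0, 1↦5, 2↦6}  →  V:5 E:6  edges: 0-q->1 0-p->7 1-q->0 2-r->0 7-p->8 7-r->8
3. fire R2 via {0↦0, 1↦7, 2↦8}  →  V:3 E:3  edges: 0-q->1 1-q->0 2-r->0
final graph: no rule applies after step 3
NF edges: [(0, 1, 'q'), (1, 0, 'q'), (2, 0, 'r')]

Answer: q:2 r:1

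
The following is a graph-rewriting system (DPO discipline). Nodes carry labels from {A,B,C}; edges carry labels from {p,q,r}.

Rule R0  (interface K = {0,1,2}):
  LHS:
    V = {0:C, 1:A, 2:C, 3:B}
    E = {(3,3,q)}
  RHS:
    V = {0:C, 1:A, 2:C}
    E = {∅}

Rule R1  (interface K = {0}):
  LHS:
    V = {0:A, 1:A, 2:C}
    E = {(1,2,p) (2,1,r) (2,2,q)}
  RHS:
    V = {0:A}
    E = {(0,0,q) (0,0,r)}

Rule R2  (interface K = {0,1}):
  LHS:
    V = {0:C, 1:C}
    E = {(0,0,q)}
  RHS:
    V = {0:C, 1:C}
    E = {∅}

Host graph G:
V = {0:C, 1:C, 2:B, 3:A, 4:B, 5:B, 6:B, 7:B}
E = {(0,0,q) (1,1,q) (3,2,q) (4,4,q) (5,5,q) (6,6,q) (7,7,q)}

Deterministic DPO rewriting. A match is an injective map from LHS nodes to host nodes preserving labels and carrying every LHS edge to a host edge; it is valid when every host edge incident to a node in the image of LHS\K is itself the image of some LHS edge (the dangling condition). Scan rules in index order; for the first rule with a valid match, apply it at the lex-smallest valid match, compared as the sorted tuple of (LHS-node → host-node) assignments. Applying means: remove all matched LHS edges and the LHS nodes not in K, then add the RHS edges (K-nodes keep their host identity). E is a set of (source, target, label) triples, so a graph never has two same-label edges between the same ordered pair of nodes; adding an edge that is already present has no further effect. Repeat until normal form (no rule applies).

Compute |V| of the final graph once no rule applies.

start.  V:8 E:7  edges: 0-q->0 1-q->1 3-q->2 4-q->4 5-q->5 6-q->6 7-q->7
1. fire R0 via {0↦0, 1↦3, 2↦1, 3↦4}  →  V:7 E:6  edges: 0-q->0 1-q->1 3-q->2 5-q->5 6-q->6 7-q->7
2. fire R0 via {0↦0, 1↦3, 2↦1, 3↦5}  →  V:6 E:5  edges: 0-q->0 1-q->1 3-q->2 6-q->6 7-q->7
3. fire R0 via {0↦0, 1↦3, 2↦1, 3↦6}  →  V:5 E:4  edges: 0-q->0 1-q->1 3-q->2 7-q->7
4. fire R0 via {0↦0, 1↦3, 2↦1, 3↦7}  →  V:4 E:3  edges: 0-q->0 1-q->1 3-q->2
5. fire R2 via {0↦0, 1↦1}  →  V:4 E:2  edges: 1-q->1 3-q->2
6. fire R2 via {0↦1, 1↦0}  →  V:4 E:1  edges: 3-q->2
normal form: no rule applies after step 6
NF nodes: {0:C, 1:C, 2:B, 3:A}

Answer: 4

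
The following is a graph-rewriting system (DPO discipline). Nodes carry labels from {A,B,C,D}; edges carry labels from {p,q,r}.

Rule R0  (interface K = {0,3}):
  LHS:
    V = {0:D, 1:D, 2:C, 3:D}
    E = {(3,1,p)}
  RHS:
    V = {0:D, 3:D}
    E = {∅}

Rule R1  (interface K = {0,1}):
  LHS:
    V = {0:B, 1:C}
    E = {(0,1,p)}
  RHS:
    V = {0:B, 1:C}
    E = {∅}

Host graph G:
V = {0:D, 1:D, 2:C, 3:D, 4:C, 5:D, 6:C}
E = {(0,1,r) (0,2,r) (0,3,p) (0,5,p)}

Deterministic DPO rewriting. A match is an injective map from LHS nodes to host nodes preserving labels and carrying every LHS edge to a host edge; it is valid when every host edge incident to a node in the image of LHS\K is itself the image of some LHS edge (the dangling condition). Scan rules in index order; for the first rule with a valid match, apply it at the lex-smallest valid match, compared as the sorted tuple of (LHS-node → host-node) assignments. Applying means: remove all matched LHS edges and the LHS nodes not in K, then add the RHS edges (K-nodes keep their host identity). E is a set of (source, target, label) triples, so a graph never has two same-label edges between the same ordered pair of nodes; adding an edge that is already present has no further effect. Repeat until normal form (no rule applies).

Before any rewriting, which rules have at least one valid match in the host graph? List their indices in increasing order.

R0: 8 valid matches — {0↦1, 1↦3, 2↦4, 3↦0}, {0↦1, 1↦3, 2↦6, 3↦0}, {0↦1, 1↦5, 2↦4, 3↦0} (+5 more)
R1: no valid match — LHS pattern not found

Answer: [R0]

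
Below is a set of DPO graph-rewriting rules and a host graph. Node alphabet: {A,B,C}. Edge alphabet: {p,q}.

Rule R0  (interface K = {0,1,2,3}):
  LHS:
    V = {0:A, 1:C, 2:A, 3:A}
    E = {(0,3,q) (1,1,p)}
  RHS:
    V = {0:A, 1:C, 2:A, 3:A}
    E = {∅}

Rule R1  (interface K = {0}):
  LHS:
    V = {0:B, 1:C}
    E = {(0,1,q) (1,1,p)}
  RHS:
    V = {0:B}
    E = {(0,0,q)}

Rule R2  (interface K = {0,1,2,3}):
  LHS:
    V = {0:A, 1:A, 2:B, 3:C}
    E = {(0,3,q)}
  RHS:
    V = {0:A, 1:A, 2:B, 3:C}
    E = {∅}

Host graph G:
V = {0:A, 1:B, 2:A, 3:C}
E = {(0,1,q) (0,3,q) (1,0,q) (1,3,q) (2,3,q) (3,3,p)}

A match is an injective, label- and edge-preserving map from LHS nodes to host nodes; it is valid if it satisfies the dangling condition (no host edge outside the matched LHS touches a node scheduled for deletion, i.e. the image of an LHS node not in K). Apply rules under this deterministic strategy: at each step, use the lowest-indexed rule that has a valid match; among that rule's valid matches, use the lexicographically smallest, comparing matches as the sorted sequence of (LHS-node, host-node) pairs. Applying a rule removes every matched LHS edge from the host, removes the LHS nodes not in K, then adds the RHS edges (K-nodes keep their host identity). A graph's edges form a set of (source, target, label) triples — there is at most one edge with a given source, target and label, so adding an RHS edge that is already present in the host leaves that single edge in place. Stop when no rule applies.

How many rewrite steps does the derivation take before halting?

[0] host  ⇒  4 nodes, 6 edges  {0-q->1 0-q->3 1-q->0 1-q->3 2-q->3 3-p->3}
[1] R2 @ {0↦0, 1↦2, 2↦1, 3↦3}  ⇒  4 nodes, 5 edges  {0-q->1 1-q->0 1-q->3 2-q->3 3-p->3}
[2] R2 @ {0↦2, 1↦0, 2↦1, 3↦3}  ⇒  4 nodes, 4 edges  {0-q->1 1-q->0 1-q->3 3-p->3}
[3] R1 @ {0↦1, 1↦3}  ⇒  3 nodes, 3 edges  {0-q->1 1-q->0 1-q->1}
halt: no rule applies after step 3

Answer: 3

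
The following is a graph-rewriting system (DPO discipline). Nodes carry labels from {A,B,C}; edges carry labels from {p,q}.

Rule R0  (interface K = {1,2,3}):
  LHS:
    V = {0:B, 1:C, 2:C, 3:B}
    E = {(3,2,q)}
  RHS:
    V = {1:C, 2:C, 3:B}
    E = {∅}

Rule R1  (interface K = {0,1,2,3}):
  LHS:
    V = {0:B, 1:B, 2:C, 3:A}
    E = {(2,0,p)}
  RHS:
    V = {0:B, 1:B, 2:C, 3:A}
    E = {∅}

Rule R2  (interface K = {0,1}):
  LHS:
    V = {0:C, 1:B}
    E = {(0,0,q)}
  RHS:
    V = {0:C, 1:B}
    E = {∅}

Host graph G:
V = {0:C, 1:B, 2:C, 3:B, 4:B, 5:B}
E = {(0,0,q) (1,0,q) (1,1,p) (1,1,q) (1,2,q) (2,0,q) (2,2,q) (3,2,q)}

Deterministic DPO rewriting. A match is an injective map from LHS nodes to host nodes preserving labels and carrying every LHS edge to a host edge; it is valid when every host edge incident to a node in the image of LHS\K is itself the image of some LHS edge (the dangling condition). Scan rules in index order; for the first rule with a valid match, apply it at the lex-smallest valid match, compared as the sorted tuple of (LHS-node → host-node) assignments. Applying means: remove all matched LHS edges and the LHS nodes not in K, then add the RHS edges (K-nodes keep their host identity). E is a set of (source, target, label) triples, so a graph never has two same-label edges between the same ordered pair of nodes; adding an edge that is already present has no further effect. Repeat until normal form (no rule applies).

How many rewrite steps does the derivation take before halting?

initial: |V|=6 |E|=8  E = 0-q->0 1-q->0 1-p->1 1-q->1 1-q->2 2-q->0 2-q->2 3-q->2
step 1: apply R0 at {0↦4, 1↦0, 2↦2, 3↦1}  → |V|=5 |E|=7  E = 0-q->0 1-q->0 1-p->1 1-q->1 2-q->0 2-q->2 3-q->2
step 2: apply R0 at {0↦5, 1↦0, 2↦2, 3↦3}  → |V|=4 |E|=6  E = 0-q->0 1-q->0 1-p->1 1-q->1 2-q->0 2-q->2
step 3: apply R0 at {0↦3, 1↦2, 2↦0, 3↦1}  → |V|=3 |E|=5  E = 0-q->0 1-p->1 1-q->1 2-q->0 2-q->2
step 4: apply R2 at {0↦0, 1↦1}  → |V|=3 |E|=4  E = 1-p->1 1-q->1 2-q->0 2-q->2
step 5: apply R2 at {0↦2, 1↦1}  → |V|=3 |E|=3  E = 1-p->1 1-q->1 2-q->0
normal form: no rule applies after step 5

Answer: 5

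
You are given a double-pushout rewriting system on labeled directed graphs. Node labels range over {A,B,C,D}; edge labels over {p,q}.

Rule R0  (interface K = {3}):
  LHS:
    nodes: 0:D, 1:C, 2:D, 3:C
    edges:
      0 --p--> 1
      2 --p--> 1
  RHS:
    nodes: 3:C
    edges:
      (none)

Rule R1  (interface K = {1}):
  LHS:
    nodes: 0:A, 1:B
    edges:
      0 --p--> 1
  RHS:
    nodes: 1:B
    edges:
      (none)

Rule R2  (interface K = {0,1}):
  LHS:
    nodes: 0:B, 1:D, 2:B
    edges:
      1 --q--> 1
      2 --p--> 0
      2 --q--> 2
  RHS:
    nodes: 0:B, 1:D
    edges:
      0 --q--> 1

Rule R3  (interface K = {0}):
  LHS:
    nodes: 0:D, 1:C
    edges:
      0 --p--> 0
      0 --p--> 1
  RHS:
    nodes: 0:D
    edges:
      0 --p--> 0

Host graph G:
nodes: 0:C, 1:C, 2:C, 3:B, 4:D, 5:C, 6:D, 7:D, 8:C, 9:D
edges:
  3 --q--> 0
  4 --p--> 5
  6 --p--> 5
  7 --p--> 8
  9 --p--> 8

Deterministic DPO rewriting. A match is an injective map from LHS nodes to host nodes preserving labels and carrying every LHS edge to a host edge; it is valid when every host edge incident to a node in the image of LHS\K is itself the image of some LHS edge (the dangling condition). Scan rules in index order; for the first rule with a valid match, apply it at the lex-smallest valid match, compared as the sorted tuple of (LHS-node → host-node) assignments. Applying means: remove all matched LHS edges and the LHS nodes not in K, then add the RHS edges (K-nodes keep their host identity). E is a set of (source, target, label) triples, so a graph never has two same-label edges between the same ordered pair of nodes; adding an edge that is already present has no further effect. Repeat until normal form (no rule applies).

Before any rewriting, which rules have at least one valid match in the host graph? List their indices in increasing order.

R0: 16 valid matches — {0↦4, 1↦5, 2↦6, 3↦0}, {0↦4, 1↦5, 2↦6, 3↦1}, {0↦4, 1↦5, 2↦6, 3↦2} (+13 more)
R1: no valid match — LHS pattern not found
R2: no valid match — LHS pattern not found
R3: no valid match — LHS pattern not found

Answer: [R0]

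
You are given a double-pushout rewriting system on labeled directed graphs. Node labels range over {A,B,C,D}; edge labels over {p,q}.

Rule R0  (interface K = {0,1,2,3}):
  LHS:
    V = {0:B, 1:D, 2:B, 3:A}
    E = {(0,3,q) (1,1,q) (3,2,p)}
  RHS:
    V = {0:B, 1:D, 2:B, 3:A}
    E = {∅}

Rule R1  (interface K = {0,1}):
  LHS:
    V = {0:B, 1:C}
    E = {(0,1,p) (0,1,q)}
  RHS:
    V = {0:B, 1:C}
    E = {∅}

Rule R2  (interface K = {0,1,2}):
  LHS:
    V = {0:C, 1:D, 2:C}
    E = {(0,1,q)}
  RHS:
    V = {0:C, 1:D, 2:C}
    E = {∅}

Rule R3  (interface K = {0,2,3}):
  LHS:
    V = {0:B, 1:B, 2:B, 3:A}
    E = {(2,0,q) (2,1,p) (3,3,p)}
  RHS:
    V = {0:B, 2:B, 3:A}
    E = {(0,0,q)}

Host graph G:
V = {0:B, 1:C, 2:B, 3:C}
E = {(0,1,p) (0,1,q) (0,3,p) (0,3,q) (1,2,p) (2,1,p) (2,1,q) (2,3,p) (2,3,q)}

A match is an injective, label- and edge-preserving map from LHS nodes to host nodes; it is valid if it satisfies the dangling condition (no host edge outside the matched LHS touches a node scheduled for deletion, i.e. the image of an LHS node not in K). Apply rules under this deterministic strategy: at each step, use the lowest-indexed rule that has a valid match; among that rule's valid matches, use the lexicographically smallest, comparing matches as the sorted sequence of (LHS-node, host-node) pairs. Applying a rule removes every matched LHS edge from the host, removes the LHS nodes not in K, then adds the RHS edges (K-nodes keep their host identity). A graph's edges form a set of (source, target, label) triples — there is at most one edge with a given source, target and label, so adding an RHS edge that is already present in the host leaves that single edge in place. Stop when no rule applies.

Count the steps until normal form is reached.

initial: |V|=4 |E|=9  E = 0-p->1 0-q->1 0-p->3 0-q->3 1-p->2 2-p->1 2-q->1 2-p->3 2-q->3
step 1: apply R1 at {0↦0, 1↦1}  → |V|=4 |E|=7  E = 0-p->3 0-q->3 1-p->2 2-p->1 2-q->1 2-p->3 2-q->3
step 2: apply R1 at {0↦0, 1↦3}  → |V|=4 |E|=5  E = 1-p->2 2-p->1 2-q->1 2-p->3 2-q->3
step 3: apply R1 at {0↦2, 1↦1}  → |V|=4 |E|=3  E = 1-p->2 2-p->3 2-q->3
step 4: apply R1 at {0↦2, 1↦3}  → |V|=4 |E|=1  E = 1-p->2
final graph: no rule applies after step 4

Answer: 4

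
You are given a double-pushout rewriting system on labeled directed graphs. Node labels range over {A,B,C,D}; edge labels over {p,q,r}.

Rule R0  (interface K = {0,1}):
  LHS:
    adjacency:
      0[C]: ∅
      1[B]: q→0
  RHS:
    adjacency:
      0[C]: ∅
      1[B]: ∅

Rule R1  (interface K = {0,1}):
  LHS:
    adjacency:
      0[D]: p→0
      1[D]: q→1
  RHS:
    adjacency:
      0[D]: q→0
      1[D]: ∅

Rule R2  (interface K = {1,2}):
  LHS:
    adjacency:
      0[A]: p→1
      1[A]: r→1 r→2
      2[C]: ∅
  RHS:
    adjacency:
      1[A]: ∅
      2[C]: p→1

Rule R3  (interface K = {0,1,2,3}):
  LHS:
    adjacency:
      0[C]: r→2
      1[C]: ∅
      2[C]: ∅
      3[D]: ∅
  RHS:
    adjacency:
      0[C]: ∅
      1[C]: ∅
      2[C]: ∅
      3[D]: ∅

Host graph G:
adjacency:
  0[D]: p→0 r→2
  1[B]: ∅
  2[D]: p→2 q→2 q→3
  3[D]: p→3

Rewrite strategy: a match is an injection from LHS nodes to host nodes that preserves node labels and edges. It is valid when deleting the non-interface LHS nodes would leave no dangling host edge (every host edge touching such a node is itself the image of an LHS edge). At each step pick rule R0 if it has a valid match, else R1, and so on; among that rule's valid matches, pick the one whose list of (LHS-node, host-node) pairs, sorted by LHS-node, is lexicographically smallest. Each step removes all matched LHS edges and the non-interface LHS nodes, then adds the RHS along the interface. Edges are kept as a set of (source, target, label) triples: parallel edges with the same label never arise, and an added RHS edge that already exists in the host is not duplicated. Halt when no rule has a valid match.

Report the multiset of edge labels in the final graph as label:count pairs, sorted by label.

start.  V:4 E:6  edges: 0-p->0 0-r->2 2-p->2 2-q->2 2-q->3 3-p->3
1. fire R1 via {0↦0, 1↦2}  →  V:4 E:5  edges: 0-q->0 0-r->2 2-p->2 2-q->3 3-p->3
2. fire R1 via {0↦2, 1↦0}  →  V:4 E:4  edges: 0-r->2 2-q->2 2-q->3 3-p->3
3. fire R1 via {0↦3, 1↦2}  →  V:4 E:3  edges: 0-r->2 2-q->3 3-q->3
halt: no rule applies after step 3
NF edges: [(0, 2, 'r'), (2, 3, 'q'), (3, 3, 'q')]

Answer: q:2 r:1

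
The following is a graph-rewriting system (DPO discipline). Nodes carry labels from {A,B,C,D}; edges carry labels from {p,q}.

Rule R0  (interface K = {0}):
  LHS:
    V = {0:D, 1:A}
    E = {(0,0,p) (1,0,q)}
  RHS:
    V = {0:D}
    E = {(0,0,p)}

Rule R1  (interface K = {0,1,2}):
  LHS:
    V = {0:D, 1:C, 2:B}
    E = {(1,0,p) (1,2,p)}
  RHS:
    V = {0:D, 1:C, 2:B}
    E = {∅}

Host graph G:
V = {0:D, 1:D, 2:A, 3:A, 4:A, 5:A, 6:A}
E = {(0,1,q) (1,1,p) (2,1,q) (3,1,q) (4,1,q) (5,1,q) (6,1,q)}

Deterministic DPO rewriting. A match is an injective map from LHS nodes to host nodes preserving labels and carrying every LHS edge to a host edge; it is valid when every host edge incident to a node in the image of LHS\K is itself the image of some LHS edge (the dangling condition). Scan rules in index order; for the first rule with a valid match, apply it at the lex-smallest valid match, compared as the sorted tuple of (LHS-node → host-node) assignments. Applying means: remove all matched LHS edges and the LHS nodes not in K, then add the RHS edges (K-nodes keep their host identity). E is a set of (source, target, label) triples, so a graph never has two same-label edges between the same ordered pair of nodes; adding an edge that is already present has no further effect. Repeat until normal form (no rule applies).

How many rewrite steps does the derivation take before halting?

[0] host  ⇒  7 nodes, 7 edges  {0-q->1 1-p->1 2-q->1 3-q->1 4-q->1 5-q->1 6-q->1}
[1] R0 @ {0↦1, 1↦2}  ⇒  6 nodes, 6 edges  {0-q->1 1-p->1 3-q->1 4-q->1 5-q->1 6-q->1}
[2] R0 @ {0↦1, 1↦3}  ⇒  5 nodes, 5 edges  {0-q->1 1-p->1 4-q->1 5-q->1 6-q->1}
[3] R0 @ {0↦1, 1↦4}  ⇒  4 nodes, 4 edges  {0-q->1 1-p->1 5-q->1 6-q->1}
[4] R0 @ {0↦1, 1↦5}  ⇒  3 nodes, 3 edges  {0-q->1 1-p->1 6-q->1}
[5] R0 @ {0↦1, 1↦6}  ⇒  2 nodes, 2 edges  {0-q->1 1-p->1}
halt: no rule applies after step 5

Answer: 5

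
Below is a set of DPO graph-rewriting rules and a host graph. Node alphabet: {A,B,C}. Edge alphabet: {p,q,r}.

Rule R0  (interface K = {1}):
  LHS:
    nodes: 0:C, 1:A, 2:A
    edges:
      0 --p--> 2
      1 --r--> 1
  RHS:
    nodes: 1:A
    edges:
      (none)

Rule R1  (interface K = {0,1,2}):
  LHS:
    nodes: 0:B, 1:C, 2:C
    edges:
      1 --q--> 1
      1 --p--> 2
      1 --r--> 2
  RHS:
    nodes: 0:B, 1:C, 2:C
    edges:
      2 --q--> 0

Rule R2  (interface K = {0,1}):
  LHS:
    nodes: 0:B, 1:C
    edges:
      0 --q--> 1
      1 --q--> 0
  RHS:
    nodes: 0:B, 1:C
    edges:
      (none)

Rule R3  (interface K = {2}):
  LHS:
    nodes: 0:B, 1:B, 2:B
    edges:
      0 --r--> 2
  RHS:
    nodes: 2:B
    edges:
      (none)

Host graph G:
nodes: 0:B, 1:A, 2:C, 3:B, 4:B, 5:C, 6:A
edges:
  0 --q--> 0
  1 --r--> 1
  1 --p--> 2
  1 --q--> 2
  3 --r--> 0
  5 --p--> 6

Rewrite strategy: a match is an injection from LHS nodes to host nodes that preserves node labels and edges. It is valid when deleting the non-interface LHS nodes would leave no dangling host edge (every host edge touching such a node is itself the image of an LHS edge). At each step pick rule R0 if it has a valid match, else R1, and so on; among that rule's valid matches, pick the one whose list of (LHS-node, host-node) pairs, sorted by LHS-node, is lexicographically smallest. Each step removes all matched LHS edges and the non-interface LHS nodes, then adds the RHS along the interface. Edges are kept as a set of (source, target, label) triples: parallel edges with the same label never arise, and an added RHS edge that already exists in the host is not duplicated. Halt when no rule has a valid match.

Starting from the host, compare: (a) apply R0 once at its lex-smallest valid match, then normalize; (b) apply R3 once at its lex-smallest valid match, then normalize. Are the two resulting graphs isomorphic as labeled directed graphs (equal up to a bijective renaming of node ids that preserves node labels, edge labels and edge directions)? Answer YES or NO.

Answer: YES

Steps:
branch R0-first: apply at {0↦5, 1↦1, 2↦6} → |E|=4, then 1 more step(s) → NF |V|=3 |E|=3 V={0:B, 1:A, 2:C} E=0-q->0 1-p->2 1-q->2
branch R3-first: apply at {0↦3, 1↦4, 2↦0} → |E|=5, then 1 more step(s) → NF |V|=3 |E|=3 V={0:B, 1:A, 2:C} E=0-q->0 1-p->2 1-q->2
graphs isomorphic (equal up to label-preserving node renaming)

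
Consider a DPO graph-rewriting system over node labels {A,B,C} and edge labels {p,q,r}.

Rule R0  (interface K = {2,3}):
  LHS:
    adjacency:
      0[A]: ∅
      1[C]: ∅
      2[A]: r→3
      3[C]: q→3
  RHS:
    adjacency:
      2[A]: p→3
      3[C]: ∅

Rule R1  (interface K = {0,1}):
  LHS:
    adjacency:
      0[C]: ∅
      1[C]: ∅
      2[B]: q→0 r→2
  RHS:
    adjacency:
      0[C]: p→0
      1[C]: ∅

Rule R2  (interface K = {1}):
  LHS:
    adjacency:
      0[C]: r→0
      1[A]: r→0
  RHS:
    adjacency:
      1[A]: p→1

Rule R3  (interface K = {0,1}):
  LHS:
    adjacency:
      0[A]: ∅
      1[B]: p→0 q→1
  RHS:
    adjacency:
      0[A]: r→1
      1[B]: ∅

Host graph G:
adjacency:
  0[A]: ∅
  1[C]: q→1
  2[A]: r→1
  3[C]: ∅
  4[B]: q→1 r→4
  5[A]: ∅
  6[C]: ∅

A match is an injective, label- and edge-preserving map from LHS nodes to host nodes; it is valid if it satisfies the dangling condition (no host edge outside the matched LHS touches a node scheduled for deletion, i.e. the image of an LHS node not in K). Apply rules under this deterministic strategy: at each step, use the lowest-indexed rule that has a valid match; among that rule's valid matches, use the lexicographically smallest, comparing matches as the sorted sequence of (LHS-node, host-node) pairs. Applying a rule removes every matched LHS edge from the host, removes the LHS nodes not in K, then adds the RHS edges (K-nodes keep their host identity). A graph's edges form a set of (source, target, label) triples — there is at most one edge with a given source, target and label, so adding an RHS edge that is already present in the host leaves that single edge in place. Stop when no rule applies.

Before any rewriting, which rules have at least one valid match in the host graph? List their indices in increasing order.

Answer: [R0,R1]

Steps:
R0: 4 valid matches — {0↦0, 1↦3, 2↦2, 3↦1}, {0↦0, 1↦6, 2↦2, 3↦1}, {0↦5, 1↦3, 2↦2, 3↦1} (+1 more)
R1: 2 valid matches — {0↦1, 1↦3, 2↦4}, {0↦1, 1↦6, 2↦4}
R2: no valid match — LHS pattern not found
R3: no valid match — LHS pattern not found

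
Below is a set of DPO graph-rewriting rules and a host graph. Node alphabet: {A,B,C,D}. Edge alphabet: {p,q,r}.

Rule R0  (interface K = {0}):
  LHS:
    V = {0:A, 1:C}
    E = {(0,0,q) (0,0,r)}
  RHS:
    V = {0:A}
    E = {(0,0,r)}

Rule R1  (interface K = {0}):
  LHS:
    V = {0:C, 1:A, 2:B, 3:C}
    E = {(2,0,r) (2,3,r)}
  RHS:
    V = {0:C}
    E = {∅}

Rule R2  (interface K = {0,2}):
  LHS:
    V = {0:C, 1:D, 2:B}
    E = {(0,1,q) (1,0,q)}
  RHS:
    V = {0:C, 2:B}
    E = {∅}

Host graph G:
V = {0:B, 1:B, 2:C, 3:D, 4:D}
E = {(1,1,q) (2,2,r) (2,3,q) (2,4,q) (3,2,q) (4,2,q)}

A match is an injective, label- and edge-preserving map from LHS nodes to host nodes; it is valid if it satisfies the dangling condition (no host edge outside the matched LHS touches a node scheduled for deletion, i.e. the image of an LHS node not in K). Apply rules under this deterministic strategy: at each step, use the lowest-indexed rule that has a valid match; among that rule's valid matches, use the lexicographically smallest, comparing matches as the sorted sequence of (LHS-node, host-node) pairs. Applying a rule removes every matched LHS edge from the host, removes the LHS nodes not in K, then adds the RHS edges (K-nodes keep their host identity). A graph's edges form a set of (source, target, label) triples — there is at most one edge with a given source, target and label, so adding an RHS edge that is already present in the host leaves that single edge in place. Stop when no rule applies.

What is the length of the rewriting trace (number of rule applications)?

Answer: 2

Rewrite trace:
start.  V:5 E:6  edges: 1-q->1 2-r->2 2-q->3 2-q->4 3-q->2 4-q->2
1. fire R2 via {0↦2, 1↦3, 2↦0}  →  V:4 E:4  edges: 1-q->1 2-r->2 2-q->4 4-q->2
2. fire R2 via {0↦2, 1↦4, 2↦0}  →  V:3 E:2  edges: 1-q->1 2-r->2
normal form: no rule applies after step 2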